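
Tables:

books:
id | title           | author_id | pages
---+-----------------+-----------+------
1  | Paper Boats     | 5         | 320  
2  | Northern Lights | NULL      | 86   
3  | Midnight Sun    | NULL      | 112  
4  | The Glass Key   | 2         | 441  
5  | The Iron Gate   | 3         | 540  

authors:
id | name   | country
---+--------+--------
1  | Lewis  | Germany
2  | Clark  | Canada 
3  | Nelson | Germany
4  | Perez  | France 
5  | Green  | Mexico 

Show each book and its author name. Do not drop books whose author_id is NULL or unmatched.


LEFT JOIN keeps every row from books (the left table); where author_id has no match in authors, the author columns become NULL. Walk through each book:
  - book 1 (Paper Boats): author_id=5 -> matches Green
  - book 2 (Northern Lights): author_id=NULL, no match -> kept with NULL
  - book 3 (Midnight Sun): author_id=NULL, no match -> kept with NULL
  - book 4 (The Glass Key): author_id=2 -> matches Clark
  - book 5 (The Iron Gate): author_id=3 -> matches Nelson
All 5 rows appear; 2 have NULL author.

SQL:
SELECT a.title, b.name AS author
FROM books a
LEFT JOIN authors b ON a.author_id = b.id

Result:
title           | author
----------------+-------
Paper Boats     | Green 
Northern Lights | NULL  
Midnight Sun    | NULL  
The Glass Key   | Clark 
The Iron Gate   | Nelson


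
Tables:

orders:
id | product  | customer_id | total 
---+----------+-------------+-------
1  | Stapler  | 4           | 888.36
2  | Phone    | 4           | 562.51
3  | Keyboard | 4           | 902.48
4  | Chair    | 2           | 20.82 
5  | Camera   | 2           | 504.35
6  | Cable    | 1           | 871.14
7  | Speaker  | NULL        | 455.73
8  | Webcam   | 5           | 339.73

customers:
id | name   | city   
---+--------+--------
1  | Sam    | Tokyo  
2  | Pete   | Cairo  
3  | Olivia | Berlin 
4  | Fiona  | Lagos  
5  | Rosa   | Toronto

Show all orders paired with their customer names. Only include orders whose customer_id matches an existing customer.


INNER JOIN keeps only orders rows whose customer_id matches an id in customers. Walk through each order:
  - order 1 (Stapler): customer_id=4 -> matches Fiona
  - order 2 (Phone): customer_id=4 -> matches Fiona
  - order 3 (Keyboard): customer_id=4 -> matches Fiona
  - order 4 (Chair): customer_id=2 -> matches Pete
  - order 5 (Camera): customer_id=2 -> matches Pete
  - order 6 (Cable): customer_id=1 -> matches Sam
  - order 7 (Speaker): customer_id=NULL, no match -> dropped
  - order 8 (Webcam): customer_id=5 -> matches Rosa
So 1 of 8 rows is dropped.

SQL:
SELECT a.product, b.name AS customer
FROM orders a
INNER JOIN customers b ON a.customer_id = b.id

Result:
product  | customer
---------+---------
Stapler  | Fiona   
Phone    | Fiona   
Keyboard | Fiona   
Chair    | Pete    
Camera   | Pete    
Cable    | Sam     
Webcam   | Rosa    


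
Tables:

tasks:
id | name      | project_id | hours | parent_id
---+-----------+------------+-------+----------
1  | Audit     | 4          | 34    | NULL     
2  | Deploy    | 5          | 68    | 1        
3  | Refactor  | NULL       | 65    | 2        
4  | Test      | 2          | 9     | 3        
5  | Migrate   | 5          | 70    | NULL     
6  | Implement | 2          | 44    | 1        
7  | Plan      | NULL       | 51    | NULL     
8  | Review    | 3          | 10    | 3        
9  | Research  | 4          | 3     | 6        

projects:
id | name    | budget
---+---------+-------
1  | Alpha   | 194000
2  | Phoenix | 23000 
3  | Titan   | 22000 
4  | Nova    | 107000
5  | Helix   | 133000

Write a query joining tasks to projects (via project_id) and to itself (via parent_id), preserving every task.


Two LEFT JOINs from the same base table tasks: one to projects via project_id, one to tasks itself via parent_id. Both are LEFT so every task is preserved.
Match against projects:
  - task 1 (Audit): project_id=4 -> matches Nova
  - task 2 (Deploy): project_id=5 -> matches Helix
  - task 3 (Refactor): project_id=NULL, no match -> kept with NULL
  - task 4 (Test): project_id=2 -> matches Phoenix
  - task 5 (Migrate): project_id=5 -> matches Helix
  - task 6 (Implement): project_id=2 -> matches Phoenix
  - task 7 (Plan): project_id=NULL, no match -> kept with NULL
  - task 8 (Review): project_id=3 -> matches Titan
  - task 9 (Research): project_id=4 -> matches Nova
Match against tasks (self):
  - task 1 (Audit): parent_id=NULL -> NULL
  - task 2 (Deploy): parent_id=1 -> Audit
  - task 3 (Refactor): parent_id=2 -> Deploy
  - task 4 (Test): parent_id=3 -> Refactor
  - task 5 (Migrate): parent_id=NULL -> NULL
  - task 6 (Implement): parent_id=1 -> Audit
  - task 7 (Plan): parent_id=NULL -> NULL
  - task 8 (Review): parent_id=3 -> Refactor
  - task 9 (Research): parent_id=6 -> Implement

SQL:
SELECT a.name, b.name AS project, c.name AS parent
FROM tasks a
LEFT JOIN projects b ON a.project_id = b.id
LEFT JOIN tasks c ON a.parent_id = c.id

Result:
name      | project | parent   
----------+---------+----------
Audit     | Nova    | NULL     
Deploy    | Helix   | Audit    
Refactor  | NULL    | Deploy   
Test      | Phoenix | Refactor 
Migrate   | Helix   | NULL     
Implement | Phoenix | Audit    
Plan      | NULL    | NULL     
Review    | Titan   | Refactor 
Research  | Nova    | Implement


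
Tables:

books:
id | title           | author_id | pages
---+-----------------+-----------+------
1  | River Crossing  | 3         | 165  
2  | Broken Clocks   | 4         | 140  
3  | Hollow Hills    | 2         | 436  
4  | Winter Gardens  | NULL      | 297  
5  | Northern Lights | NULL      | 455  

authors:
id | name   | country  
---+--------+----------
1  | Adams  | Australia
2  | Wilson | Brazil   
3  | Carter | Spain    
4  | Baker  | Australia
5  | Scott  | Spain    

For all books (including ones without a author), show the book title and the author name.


LEFT JOIN keeps every row from books (the left table); where author_id has no match in authors, the author columns become NULL. Walk through each book:
  - book 1 (River Crossing): author_id=3 -> matches Carter
  - book 2 (Broken Clocks): author_id=4 -> matches Baker
  - book 3 (Hollow Hills): author_id=2 -> matches Wilson
  - book 4 (Winter Gardens): author_id=NULL, no match -> kept with NULL
  - book 5 (Northern Lights): author_id=NULL, no match -> kept with NULL
All 5 rows appear; 2 have NULL author.

SQL:
SELECT a.title, b.name AS author
FROM books a
LEFT JOIN authors b ON a.author_id = b.id

Result:
title           | author
----------------+-------
River Crossing  | Carter
Broken Clocks   | Baker 
Hollow Hills    | Wilson
Winter Gardens  | NULL  
Northern Lights | NULL  


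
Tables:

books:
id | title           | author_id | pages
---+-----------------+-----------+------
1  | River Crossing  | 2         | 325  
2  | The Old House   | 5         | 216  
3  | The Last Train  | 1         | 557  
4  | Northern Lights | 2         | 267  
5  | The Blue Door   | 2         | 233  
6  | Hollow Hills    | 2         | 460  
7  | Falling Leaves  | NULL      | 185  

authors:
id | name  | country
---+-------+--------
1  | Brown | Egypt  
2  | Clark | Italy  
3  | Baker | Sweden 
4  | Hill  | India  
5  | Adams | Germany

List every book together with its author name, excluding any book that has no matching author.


INNER JOIN keeps only books rows whose author_id matches an id in authors. Walk through each book:
  - book 1 (River Crossing): author_id=2 -> matches Clark
  - book 2 (The Old House): author_id=5 -> matches Adams
  - book 3 (The Last Train): author_id=1 -> matches Brown
  - book 4 (Northern Lights): author_id=2 -> matches Clark
  - book 5 (The Blue Door): author_id=2 -> matches Clark
  - book 6 (Hollow Hills): author_id=2 -> matches Clark
  - book 7 (Falling Leaves): author_id=NULL, no match -> dropped
So 1 of 7 rows is dropped.

SQL:
SELECT a.title, b.name AS author
FROM books a
INNER JOIN authors b ON a.author_id = b.id

Result:
title           | author
----------------+-------
River Crossing  | Clark 
The Old House   | Adams 
The Last Train  | Brown 
Northern Lights | Clark 
The Blue Door   | Clark 
Hollow Hills    | Clark 


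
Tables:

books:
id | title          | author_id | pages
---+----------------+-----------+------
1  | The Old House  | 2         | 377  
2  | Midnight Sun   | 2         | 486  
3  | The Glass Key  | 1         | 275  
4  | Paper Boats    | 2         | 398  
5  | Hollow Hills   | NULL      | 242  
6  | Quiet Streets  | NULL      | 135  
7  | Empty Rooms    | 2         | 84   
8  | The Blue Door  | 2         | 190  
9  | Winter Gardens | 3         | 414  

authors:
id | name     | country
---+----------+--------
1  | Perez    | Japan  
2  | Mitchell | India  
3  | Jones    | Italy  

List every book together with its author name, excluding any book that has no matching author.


INNER JOIN keeps only books rows whose author_id matches an id in authors. Walk through each book:
  - book 1 (The Old House): author_id=2 -> matches Mitchell
  - book 2 (Midnight Sun): author_id=2 -> matches Mitchell
  - book 3 (The Glass Key): author_id=1 -> matches Perez
  - book 4 (Paper Boats): author_id=2 -> matches Mitchell
  - book 5 (Hollow Hills): author_id=NULL, no match -> dropped
  - book 6 (Quiet Streets): author_id=NULL, no match -> dropped
  - book 7 (Empty Rooms): author_id=2 -> matches Mitchell
  - book 8 (The Blue Door): author_id=2 -> matches Mitchell
  - book 9 (Winter Gardens): author_id=3 -> matches Jones
So 2 of 9 rows are dropped.

SQL:
SELECT a.title, b.name AS author
FROM books a
INNER JOIN authors b ON a.author_id = b.id

Result:
title          | author  
---------------+---------
The Old House  | Mitchell
Midnight Sun   | Mitchell
The Glass Key  | Perez   
Paper Boats    | Mitchell
Empty Rooms    | Mitchell
The Blue Door  | Mitchell
Winter Gardens | Jones   


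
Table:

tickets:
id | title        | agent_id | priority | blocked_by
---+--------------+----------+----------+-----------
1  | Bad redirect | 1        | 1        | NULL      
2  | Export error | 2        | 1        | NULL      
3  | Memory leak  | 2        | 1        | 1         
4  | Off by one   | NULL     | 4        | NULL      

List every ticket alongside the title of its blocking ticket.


This is a self-join: tickets is joined to a second copy of itself, matching each row's blocked_by to another row's id. Use LEFT JOIN so rows with blocked_by=NULL are kept.
  - ticket 1 (Bad redirect): blocked_by=NULL -> NULL
  - ticket 2 (Export error): blocked_by=NULL -> NULL
  - ticket 3 (Memory leak): blocked_by=1 -> Bad redirect
  - ticket 4 (Off by one): blocked_by=NULL -> NULL

SQL:
SELECT a.title AS item, b.title AS blocked_by
FROM tickets a
LEFT JOIN tickets b ON a.blocked_by = b.id

Result:
item         | blocked_by  
-------------+-------------
Bad redirect | NULL        
Export error | NULL        
Memory leak  | Bad redirect
Off by one   | NULL        


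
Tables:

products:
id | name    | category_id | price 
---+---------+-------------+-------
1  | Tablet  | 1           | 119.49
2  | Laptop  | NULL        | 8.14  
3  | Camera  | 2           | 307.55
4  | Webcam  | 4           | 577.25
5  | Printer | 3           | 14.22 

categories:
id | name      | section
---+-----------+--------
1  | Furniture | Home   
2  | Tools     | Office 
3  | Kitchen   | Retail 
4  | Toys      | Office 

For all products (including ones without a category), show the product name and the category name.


LEFT JOIN keeps every row from products (the left table); where category_id has no match in categories, the category columns become NULL. Walk through each product:
  - product 1 (Tablet): category_id=1 -> matches Furniture
  - product 2 (Laptop): category_id=NULL, no match -> kept with NULL
  - product 3 (Camera): category_id=2 -> matches Tools
  - product 4 (Webcam): category_id=4 -> matches Toys
  - product 5 (Printer): category_id=3 -> matches Kitchen
All 5 rows appear; 1 has NULL category.

SQL:
SELECT a.name, b.name AS category
FROM products a
LEFT JOIN categories b ON a.category_id = b.id

Result:
name    | category 
--------+----------
Tablet  | Furniture
Laptop  | NULL     
Camera  | Tools    
Webcam  | Toys     
Printer | Kitchen  


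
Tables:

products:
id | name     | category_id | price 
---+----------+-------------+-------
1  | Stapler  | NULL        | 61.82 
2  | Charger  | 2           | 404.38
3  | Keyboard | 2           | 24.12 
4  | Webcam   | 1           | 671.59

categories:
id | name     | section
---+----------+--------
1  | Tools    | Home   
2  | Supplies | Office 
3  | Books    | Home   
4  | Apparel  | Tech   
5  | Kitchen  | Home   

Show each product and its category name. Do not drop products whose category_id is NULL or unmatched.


LEFT JOIN keeps every row from products (the left table); where category_id has no match in categories, the category columns become NULL. Walk through each product:
  - product 1 (Stapler): category_id=NULL, no match -> kept with NULL
  - product 2 (Charger): category_id=2 -> matches Supplies
  - product 3 (Keyboard): category_id=2 -> matches Supplies
  - product 4 (Webcam): category_id=1 -> matches Tools
All 4 rows appear; 1 has NULL category.

SQL:
SELECT a.name, b.name AS category
FROM products a
LEFT JOIN categories b ON a.category_id = b.id

Result:
name     | category
---------+---------
Stapler  | NULL    
Charger  | Supplies
Keyboard | Supplies
Webcam   | Tools   


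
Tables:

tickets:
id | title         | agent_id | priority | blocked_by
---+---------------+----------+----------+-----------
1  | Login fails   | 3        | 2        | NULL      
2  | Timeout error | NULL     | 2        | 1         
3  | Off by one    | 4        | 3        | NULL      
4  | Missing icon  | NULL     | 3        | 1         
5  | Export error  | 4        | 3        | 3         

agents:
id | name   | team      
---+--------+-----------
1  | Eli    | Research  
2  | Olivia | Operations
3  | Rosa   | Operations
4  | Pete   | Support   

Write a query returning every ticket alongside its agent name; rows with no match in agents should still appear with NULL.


LEFT JOIN keeps every row from tickets (the left table); where agent_id has no match in agents, the agent columns become NULL. Walk through each ticket:
  - ticket 1 (Login fails): agent_id=3 -> matches Rosa
  - ticket 2 (Timeout error): agent_id=NULL, no match -> kept with NULL
  - ticket 3 (Off by one): agent_id=4 -> matches Pete
  - ticket 4 (Missing icon): agent_id=NULL, no match -> kept with NULL
  - ticket 5 (Export error): agent_id=4 -> matches Pete
All 5 rows appear; 2 have NULL agent.

SQL:
SELECT a.title, b.name AS agent
FROM tickets a
LEFT JOIN agents b ON a.agent_id = b.id

Result:
title         | agent
--------------+------
Login fails   | Rosa 
Timeout error | NULL 
Off by one    | Pete 
Missing icon  | NULL 
Export error  | Pete 


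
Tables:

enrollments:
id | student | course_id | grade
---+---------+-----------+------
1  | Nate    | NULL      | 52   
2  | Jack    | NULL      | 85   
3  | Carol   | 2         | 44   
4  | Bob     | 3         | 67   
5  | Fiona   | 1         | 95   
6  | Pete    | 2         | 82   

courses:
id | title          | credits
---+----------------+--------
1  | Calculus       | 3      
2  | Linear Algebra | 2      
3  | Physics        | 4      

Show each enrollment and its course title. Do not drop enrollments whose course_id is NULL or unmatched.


LEFT JOIN keeps every row from enrollments (the left table); where course_id has no match in courses, the course columns become NULL. Walk through each enrollment:
  - enrollment 1 (Nate): course_id=NULL, no match -> kept with NULL
  - enrollment 2 (Jack): course_id=NULL, no match -> kept with NULL
  - enrollment 3 (Carol): course_id=2 -> matches Linear Algebra
  - enrollment 4 (Bob): course_id=3 -> matches Physics
  - enrollment 5 (Fiona): course_id=1 -> matches Calculus
  - enrollment 6 (Pete): course_id=2 -> matches Linear Algebra
All 6 rows appear; 2 have NULL course.

SQL:
SELECT a.student, b.title AS course
FROM enrollments a
LEFT JOIN courses b ON a.course_id = b.id

Result:
student | course        
--------+---------------
Nate    | NULL          
Jack    | NULL          
Carol   | Linear Algebra
Bob     | Physics       
Fiona   | Calculus      
Pete    | Linear Algebra


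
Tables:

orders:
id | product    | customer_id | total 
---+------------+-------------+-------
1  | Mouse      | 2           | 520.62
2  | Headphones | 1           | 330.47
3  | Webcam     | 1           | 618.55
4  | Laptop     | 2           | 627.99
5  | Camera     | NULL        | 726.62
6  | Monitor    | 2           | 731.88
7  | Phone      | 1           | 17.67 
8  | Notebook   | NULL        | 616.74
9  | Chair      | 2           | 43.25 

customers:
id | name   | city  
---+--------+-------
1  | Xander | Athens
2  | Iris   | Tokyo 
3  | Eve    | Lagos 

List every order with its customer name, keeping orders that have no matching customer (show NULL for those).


LEFT JOIN keeps every row from orders (the left table); where customer_id has no match in customers, the customer columns become NULL. Walk through each order:
  - order 1 (Mouse): customer_id=2 -> matches Iris
  - order 2 (Headphones): customer_id=1 -> matches Xander
  - order 3 (Webcam): customer_id=1 -> matches Xander
  - order 4 (Laptop): customer_id=2 -> matches Iris
  - order 5 (Camera): customer_id=NULL, no match -> kept with NULL
  - order 6 (Monitor): customer_id=2 -> matches Iris
  - order 7 (Phone): customer_id=1 -> matches Xander
  - order 8 (Notebook): customer_id=NULL, no match -> kept with NULL
  - order 9 (Chair): customer_id=2 -> matches Iris
All 9 rows appear; 2 have NULL customer.

SQL:
SELECT a.product, b.name AS customer
FROM orders a
LEFT JOIN customers b ON a.customer_id = b.id

Result:
product    | customer
-----------+---------
Mouse      | Iris    
Headphones | Xander  
Webcam     | Xander  
Laptop     | Iris    
Camera     | NULL    
Monitor    | Iris    
Phone      | Xander  
Notebook   | NULL    
Chair      | Iris    


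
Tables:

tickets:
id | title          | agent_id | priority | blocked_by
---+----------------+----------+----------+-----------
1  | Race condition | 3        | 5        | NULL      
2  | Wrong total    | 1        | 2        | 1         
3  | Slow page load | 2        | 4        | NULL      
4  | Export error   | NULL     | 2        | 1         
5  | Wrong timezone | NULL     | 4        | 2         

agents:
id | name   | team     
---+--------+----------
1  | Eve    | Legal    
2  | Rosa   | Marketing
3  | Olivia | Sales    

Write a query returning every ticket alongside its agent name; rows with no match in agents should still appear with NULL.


LEFT JOIN keeps every row from tickets (the left table); where agent_id has no match in agents, the agent columns become NULL. Walk through each ticket:
  - ticket 1 (Race condition): agent_id=3 -> matches Olivia
  - ticket 2 (Wrong total): agent_id=1 -> matches Eve
  - ticket 3 (Slow page load): agent_id=2 -> matches Rosa
  - ticket 4 (Export error): agent_id=NULL, no match -> kept with NULL
  - ticket 5 (Wrong timezone): agent_id=NULL, no match -> kept with NULL
All 5 rows appear; 2 have NULL agent.

SQL:
SELECT a.title, b.name AS agent
FROM tickets a
LEFT JOIN agents b ON a.agent_id = b.id

Result:
title          | agent 
---------------+-------
Race condition | Olivia
Wrong total    | Eve   
Slow page load | Rosa  
Export error   | NULL  
Wrong timezone | NULL  


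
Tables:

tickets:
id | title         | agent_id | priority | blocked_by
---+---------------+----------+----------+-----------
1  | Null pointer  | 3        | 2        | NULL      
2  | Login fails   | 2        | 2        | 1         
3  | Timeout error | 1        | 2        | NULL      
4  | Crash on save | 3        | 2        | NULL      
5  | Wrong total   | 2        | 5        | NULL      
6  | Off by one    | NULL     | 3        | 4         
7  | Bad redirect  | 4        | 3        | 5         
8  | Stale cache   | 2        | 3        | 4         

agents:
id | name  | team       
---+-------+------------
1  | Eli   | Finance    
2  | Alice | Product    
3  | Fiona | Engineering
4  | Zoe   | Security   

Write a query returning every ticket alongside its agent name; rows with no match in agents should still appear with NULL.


LEFT JOIN keeps every row from tickets (the left table); where agent_id has no match in agents, the agent columns become NULL. Walk through each ticket:
  - ticket 1 (Null pointer): agent_id=3 -> matches Fiona
  - ticket 2 (Login fails): agent_id=2 -> matches Alice
  - ticket 3 (Timeout error): agent_id=1 -> matches Eli
  - ticket 4 (Crash on save): agent_id=3 -> matches Fiona
  - ticket 5 (Wrong total): agent_id=2 -> matches Alice
  - ticket 6 (Off by one): agent_id=NULL, no match -> kept with NULL
  - ticket 7 (Bad redirect): agent_id=4 -> matches Zoe
  - ticket 8 (Stale cache): agent_id=2 -> matches Alice
All 8 rows appear; 1 has NULL agent.

SQL:
SELECT a.title, b.name AS agent
FROM tickets a
LEFT JOIN agents b ON a.agent_id = b.id

Result:
title         | agent
--------------+------
Null pointer  | Fiona
Login fails   | Alice
Timeout error | Eli  
Crash on save | Fiona
Wrong total   | Alice
Off by one    | NULL 
Bad redirect  | Zoe  
Stale cache   | Alice


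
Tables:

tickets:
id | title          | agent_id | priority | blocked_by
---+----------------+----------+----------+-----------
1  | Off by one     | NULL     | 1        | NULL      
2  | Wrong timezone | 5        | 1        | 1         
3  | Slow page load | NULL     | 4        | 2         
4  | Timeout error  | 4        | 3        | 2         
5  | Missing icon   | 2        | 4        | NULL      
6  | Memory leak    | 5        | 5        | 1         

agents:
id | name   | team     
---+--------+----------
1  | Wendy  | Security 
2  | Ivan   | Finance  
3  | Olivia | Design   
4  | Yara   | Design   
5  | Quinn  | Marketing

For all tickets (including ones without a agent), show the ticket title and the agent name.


LEFT JOIN keeps every row from tickets (the left table); where agent_id has no match in agents, the agent columns become NULL. Walk through each ticket:
  - ticket 1 (Off by one): agent_id=NULL, no match -> kept with NULL
  - ticket 2 (Wrong timezone): agent_id=5 -> matches Quinn
  - ticket 3 (Slow page load): agent_id=NULL, no match -> kept with NULL
  - ticket 4 (Timeout error): agent_id=4 -> matches Yara
  - ticket 5 (Missing icon): agent_id=2 -> matches Ivan
  - ticket 6 (Memory leak): agent_id=5 -> matches Quinn
All 6 rows appear; 2 have NULL agent.

SQL:
SELECT a.title, b.name AS agent
FROM tickets a
LEFT JOIN agents b ON a.agent_id = b.id

Result:
title          | agent
---------------+------
Off by one     | NULL 
Wrong timezone | Quinn
Slow page load | NULL 
Timeout error  | Yara 
Missing icon   | Ivan 
Memory leak    | Quinn


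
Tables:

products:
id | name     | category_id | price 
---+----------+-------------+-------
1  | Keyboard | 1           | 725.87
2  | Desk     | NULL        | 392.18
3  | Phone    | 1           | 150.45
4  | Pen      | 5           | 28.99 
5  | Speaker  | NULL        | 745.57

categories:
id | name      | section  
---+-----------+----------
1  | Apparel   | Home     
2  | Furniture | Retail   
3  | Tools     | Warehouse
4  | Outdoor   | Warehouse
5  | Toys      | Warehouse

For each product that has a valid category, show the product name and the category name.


INNER JOIN keeps only products rows whose category_id matches an id in categories. Walk through each product:
  - product 1 (Keyboard): category_id=1 -> matches Apparel
  - product 2 (Desk): category_id=NULL, no match -> dropped
  - product 3 (Phone): category_id=1 -> matches Apparel
  - product 4 (Pen): category_id=5 -> matches Toys
  - product 5 (Speaker): category_id=NULL, no match -> dropped
So 2 of 5 rows are dropped.

SQL:
SELECT a.name, b.name AS category
FROM products a
INNER JOIN categories b ON a.category_id = b.id

Result:
name     | category
---------+---------
Keyboard | Apparel 
Phone    | Apparel 
Pen      | Toys    


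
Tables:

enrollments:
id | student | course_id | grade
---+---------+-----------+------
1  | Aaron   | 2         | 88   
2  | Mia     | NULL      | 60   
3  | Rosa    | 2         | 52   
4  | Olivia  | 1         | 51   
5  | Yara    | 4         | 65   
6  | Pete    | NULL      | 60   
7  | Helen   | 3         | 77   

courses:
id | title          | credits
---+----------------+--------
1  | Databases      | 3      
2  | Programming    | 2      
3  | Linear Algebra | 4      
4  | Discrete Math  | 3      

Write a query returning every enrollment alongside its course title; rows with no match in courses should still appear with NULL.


LEFT JOIN keeps every row from enrollments (the left table); where course_id has no match in courses, the course columns become NULL. Walk through each enrollment:
  - enrollment 1 (Aaron): course_id=2 -> matches Programming
  - enrollment 2 (Mia): course_id=NULL, no match -> kept with NULL
  - enrollment 3 (Rosa): course_id=2 -> matches Programming
  - enrollment 4 (Olivia): course_id=1 -> matches Databases
  - enrollment 5 (Yara): course_id=4 -> matches Discrete Math
  - enrollment 6 (Pete): course_id=NULL, no match -> kept with NULL
  - enrollment 7 (Helen): course_id=3 -> matches Linear Algebra
All 7 rows appear; 2 have NULL course.

SQL:
SELECT a.student, b.title AS course
FROM enrollments a
LEFT JOIN courses b ON a.course_id = b.id

Result:
student | course        
--------+---------------
Aaron   | Programming   
Mia     | NULL          
Rosa    | Programming   
Olivia  | Databases     
Yara    | Discrete Math 
Pete    | NULL          
Helen   | Linear Algebra


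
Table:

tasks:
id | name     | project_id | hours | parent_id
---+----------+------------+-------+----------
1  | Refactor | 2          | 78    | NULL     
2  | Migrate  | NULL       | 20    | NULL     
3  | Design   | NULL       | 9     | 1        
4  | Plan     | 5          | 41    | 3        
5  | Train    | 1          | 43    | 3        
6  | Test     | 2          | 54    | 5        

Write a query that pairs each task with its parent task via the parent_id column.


This is a self-join: tasks is joined to a second copy of itself, matching each row's parent_id to another row's id. Use LEFT JOIN so rows with parent_id=NULL are kept.
  - task 1 (Refactor): parent_id=NULL -> NULL
  - task 2 (Migrate): parent_id=NULL -> NULL
  - task 3 (Design): parent_id=1 -> Refactor
  - task 4 (Plan): parent_id=3 -> Design
  - task 5 (Train): parent_id=3 -> Design
  - task 6 (Test): parent_id=5 -> Train

SQL:
SELECT a.name AS item, b.name AS parent
FROM tasks a
LEFT JOIN tasks b ON a.parent_id = b.id

Result:
item     | parent  
---------+---------
Refactor | NULL    
Migrate  | NULL    
Design   | Refactor
Plan     | Design  
Train    | Design  
Test     | Train   


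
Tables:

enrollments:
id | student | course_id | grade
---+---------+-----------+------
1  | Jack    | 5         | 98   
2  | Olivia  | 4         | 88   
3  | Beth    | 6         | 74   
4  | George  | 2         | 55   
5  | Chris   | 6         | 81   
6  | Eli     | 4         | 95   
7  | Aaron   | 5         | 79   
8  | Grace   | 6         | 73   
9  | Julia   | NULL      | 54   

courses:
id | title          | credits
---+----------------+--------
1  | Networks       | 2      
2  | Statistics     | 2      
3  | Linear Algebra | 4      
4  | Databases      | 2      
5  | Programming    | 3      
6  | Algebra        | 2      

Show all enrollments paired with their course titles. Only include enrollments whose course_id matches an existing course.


INNER JOIN keeps only enrollments rows whose course_id matches an id in courses. Walk through each enrollment:
  - enrollment 1 (Jack): course_id=5 -> matches Programming
  - enrollment 2 (Olivia): course_id=4 -> matches Databases
  - enrollment 3 (Beth): course_id=6 -> matches Algebra
  - enrollment 4 (George): course_id=2 -> matches Statistics
  - enrollment 5 (Chris): course_id=6 -> matches Algebra
  - enrollment 6 (Eli): course_id=4 -> matches Databases
  - enrollment 7 (Aaron): course_id=5 -> matches Programming
  - enrollment 8 (Grace): course_id=6 -> matches Algebra
  - enrollment 9 (Julia): course_id=NULL, no match -> dropped
So 1 of 9 rows is dropped.

SQL:
SELECT a.student, b.title AS course
FROM enrollments a
INNER JOIN courses b ON a.course_id = b.id

Result:
student | course     
--------+------------
Jack    | Programming
Olivia  | Databases  
Beth    | Algebra    
George  | Statistics 
Chris   | Algebra    
Eli     | Databases  
Aaron   | Programming
Grace   | Algebra    


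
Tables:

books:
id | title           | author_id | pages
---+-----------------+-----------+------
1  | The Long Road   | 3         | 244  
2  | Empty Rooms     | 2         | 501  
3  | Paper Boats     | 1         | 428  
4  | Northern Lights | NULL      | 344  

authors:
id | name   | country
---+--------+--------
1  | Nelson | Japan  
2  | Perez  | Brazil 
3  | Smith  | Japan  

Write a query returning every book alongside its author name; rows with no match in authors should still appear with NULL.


LEFT JOIN keeps every row from books (the left table); where author_id has no match in authors, the author columns become NULL. Walk through each book:
  - book 1 (The Long Road): author_id=3 -> matches Smith
  - book 2 (Empty Rooms): author_id=2 -> matches Perez
  - book 3 (Paper Boats): author_id=1 -> matches Nelson
  - book 4 (Northern Lights): author_id=NULL, no match -> kept with NULL
All 4 rows appear; 1 has NULL author.

SQL:
SELECT a.title, b.name AS author
FROM books a
LEFT JOIN authors b ON a.author_id = b.id

Result:
title           | author
----------------+-------
The Long Road   | Smith 
Empty Rooms     | Perez 
Paper Boats     | Nelson
Northern Lights | NULL  


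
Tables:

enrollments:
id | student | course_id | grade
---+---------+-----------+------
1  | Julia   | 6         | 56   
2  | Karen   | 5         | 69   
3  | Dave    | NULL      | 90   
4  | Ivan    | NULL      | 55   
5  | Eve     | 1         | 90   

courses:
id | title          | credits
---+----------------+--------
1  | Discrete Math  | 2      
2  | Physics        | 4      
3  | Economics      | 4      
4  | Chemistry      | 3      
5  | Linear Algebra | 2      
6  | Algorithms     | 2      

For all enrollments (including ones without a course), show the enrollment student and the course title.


LEFT JOIN keeps every row from enrollments (the left table); where course_id has no match in courses, the course columns become NULL. Walk through each enrollment:
  - enrollment 1 (Julia): course_id=6 -> matches Algorithms
  - enrollment 2 (Karen): course_id=5 -> matches Linear Algebra
  - enrollment 3 (Dave): course_id=NULL, no match -> kept with NULL
  - enrollment 4 (Ivan): course_id=NULL, no match -> kept with NULL
  - enrollment 5 (Eve): course_id=1 -> matches Discrete Math
All 5 rows appear; 2 have NULL course.

SQL:
SELECT a.student, b.title AS course
FROM enrollments a
LEFT JOIN courses b ON a.course_id = b.id

Result:
student | course        
--------+---------------
Julia   | Algorithms    
Karen   | Linear Algebra
Dave    | NULL          
Ivan    | NULL          
Eve     | Discrete Math 


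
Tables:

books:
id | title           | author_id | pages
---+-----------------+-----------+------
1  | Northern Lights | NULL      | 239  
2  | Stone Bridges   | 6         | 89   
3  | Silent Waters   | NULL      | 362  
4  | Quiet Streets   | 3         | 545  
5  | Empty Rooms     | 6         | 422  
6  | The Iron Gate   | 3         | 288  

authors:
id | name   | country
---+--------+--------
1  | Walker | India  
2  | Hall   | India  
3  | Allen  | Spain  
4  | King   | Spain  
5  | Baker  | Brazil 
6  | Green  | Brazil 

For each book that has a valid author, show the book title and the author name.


INNER JOIN keeps only books rows whose author_id matches an id in authors. Walk through each book:
  - book 1 (Northern Lights): author_id=NULL, no match -> dropped
  - book 2 (Stone Bridges): author_id=6 -> matches Green
  - book 3 (Silent Waters): author_id=NULL, no match -> dropped
  - book 4 (Quiet Streets): author_id=3 -> matches Allen
  - book 5 (Empty Rooms): author_id=6 -> matches Green
  - book 6 (The Iron Gate): author_id=3 -> matches Allen
So 2 of 6 rows are dropped.

SQL:
SELECT a.title, b.name AS author
FROM books a
INNER JOIN authors b ON a.author_id = b.id

Result:
title         | author
--------------+-------
Stone Bridges | Green 
Quiet Streets | Allen 
Empty Rooms   | Green 
The Iron Gate | Allen 


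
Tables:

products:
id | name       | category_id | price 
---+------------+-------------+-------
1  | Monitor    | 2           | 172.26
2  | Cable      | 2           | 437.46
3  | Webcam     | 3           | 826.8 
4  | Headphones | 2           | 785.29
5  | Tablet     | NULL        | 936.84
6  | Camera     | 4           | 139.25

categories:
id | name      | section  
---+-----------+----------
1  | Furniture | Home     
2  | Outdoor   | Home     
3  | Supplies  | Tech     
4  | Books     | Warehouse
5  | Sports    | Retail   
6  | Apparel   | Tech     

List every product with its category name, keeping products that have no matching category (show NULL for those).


LEFT JOIN keeps every row from products (the left table); where category_id has no match in categories, the category columns become NULL. Walk through each product:
  - product 1 (Monitor): category_id=2 -> matches Outdoor
  - product 2 (Cable): category_id=2 -> matches Outdoor
  - product 3 (Webcam): category_id=3 -> matches Supplies
  - product 4 (Headphones): category_id=2 -> matches Outdoor
  - product 5 (Tablet): category_id=NULL, no match -> kept with NULL
  - product 6 (Camera): category_id=4 -> matches Books
All 6 rows appear; 1 has NULL category.

SQL:
SELECT a.name, b.name AS category
FROM products a
LEFT JOIN categories b ON a.category_id = b.id

Result:
name       | category
-----------+---------
Monitor    | Outdoor 
Cable      | Outdoor 
Webcam     | Supplies
Headphones | Outdoor 
Tablet     | NULL    
Camera     | Books   


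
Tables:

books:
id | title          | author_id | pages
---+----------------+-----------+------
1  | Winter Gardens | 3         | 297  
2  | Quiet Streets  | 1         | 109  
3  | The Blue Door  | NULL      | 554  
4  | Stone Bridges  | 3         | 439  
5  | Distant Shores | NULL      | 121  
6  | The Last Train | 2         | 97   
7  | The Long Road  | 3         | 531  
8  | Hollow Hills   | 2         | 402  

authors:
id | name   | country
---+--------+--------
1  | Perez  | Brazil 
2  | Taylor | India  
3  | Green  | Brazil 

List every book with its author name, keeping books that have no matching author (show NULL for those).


LEFT JOIN keeps every row from books (the left table); where author_id has no match in authors, the author columns become NULL. Walk through each book:
  - book 1 (Winter Gardens): author_id=3 -> matches Green
  - book 2 (Quiet Streets): author_id=1 -> matches Perez
  - book 3 (The Blue Door): author_id=NULL, no match -> kept with NULL
  - book 4 (Stone Bridges): author_id=3 -> matches Green
  - book 5 (Distant Shores): author_id=NULL, no match -> kept with NULL
  - book 6 (The Last Train): author_id=2 -> matches Taylor
  - book 7 (The Long Road): author_id=3 -> matches Green
  - book 8 (Hollow Hills): author_id=2 -> matches Taylor
All 8 rows appear; 2 have NULL author.

SQL:
SELECT a.title, b.name AS author
FROM books a
LEFT JOIN authors b ON a.author_id = b.id

Result:
title          | author
---------------+-------
Winter Gardens | Green 
Quiet Streets  | Perez 
The Blue Door  | NULL  
Stone Bridges  | Green 
Distant Shores | NULL  
The Last Train | Taylor
The Long Road  | Green 
Hollow Hills   | Taylor


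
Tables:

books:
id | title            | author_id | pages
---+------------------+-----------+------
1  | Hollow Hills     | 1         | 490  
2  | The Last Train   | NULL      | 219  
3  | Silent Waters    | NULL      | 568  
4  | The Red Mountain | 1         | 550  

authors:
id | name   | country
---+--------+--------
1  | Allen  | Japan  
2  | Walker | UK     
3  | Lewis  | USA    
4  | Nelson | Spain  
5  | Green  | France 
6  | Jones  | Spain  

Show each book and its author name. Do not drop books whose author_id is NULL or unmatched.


LEFT JOIN keeps every row from books (the left table); where author_id has no match in authors, the author columns become NULL. Walk through each book:
  - book 1 (Hollow Hills): author_id=1 -> matches Allen
  - book 2 (The Last Train): author_id=NULL, no match -> kept with NULL
  - book 3 (Silent Waters): author_id=NULL, no match -> kept with NULL
  - book 4 (The Red Mountain): author_id=1 -> matches Allen
All 4 rows appear; 2 have NULL author.

SQL:
SELECT a.title, b.name AS author
FROM books a
LEFT JOIN authors b ON a.author_id = b.id

Result:
title            | author
-----------------+-------
Hollow Hills     | Allen 
The Last Train   | NULL  
Silent Waters    | NULL  
The Red Mountain | Allen 


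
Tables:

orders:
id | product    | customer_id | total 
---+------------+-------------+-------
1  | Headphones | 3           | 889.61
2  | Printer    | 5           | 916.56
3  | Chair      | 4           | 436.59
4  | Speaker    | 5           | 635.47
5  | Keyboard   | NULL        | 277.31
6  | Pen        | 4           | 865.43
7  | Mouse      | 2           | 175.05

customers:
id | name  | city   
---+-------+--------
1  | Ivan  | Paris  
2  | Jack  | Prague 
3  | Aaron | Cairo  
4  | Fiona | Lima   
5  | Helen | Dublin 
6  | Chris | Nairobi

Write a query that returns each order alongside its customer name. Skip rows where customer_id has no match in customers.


INNER JOIN keeps only orders rows whose customer_id matches an id in customers. Walk through each order:
  - order 1 (Headphones): customer_id=3 -> matches Aaron
  - order 2 (Printer): customer_id=5 -> matches Helen
  - order 3 (Chair): customer_id=4 -> matches Fiona
  - order 4 (Speaker): customer_id=5 -> matches Helen
  - order 5 (Keyboard): customer_id=NULL, no match -> dropped
  - order 6 (Pen): customer_id=4 -> matches Fiona
  - order 7 (Mouse): customer_id=2 -> matches Jack
So 1 of 7 rows is dropped.

SQL:
SELECT a.product, b.name AS customer
FROM orders a
INNER JOIN customers b ON a.customer_id = b.id

Result:
product    | customer
-----------+---------
Headphones | Aaron   
Printer    | Helen   
Chair      | Fiona   
Speaker    | Helen   
Pen        | Fiona   
Mouse      | Jack    


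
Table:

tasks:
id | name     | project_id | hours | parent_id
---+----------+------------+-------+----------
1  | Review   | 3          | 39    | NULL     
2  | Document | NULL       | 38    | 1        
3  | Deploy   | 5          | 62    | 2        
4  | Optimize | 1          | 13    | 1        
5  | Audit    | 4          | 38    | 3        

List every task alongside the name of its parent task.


This is a self-join: tasks is joined to a second copy of itself, matching each row's parent_id to another row's id. Use LEFT JOIN so rows with parent_id=NULL are kept.
  - task 1 (Review): parent_id=NULL -> NULL
  - task 2 (Document): parent_id=1 -> Review
  - task 3 (Deploy): parent_id=2 -> Document
  - task 4 (Optimize): parent_id=1 -> Review
  - task 5 (Audit): parent_id=3 -> Deploy

SQL:
SELECT a.name AS item, b.name AS parent
FROM tasks a
LEFT JOIN tasks b ON a.parent_id = b.id

Result:
item     | parent  
---------+---------
Review   | NULL    
Document | Review  
Deploy   | Document
Optimize | Review  
Audit    | Deploy  


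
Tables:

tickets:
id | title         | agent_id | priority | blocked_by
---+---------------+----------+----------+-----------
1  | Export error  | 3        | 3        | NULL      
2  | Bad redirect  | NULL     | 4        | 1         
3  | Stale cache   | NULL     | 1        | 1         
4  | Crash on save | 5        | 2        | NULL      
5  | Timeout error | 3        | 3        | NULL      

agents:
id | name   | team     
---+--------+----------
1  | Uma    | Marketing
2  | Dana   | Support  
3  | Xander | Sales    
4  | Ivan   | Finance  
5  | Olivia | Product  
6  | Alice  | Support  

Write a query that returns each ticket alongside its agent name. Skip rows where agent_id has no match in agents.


INNER JOIN keeps only tickets rows whose agent_id matches an id in agents. Walk through each ticket:
  - ticket 1 (Export error): agent_id=3 -> matches Xander
  - ticket 2 (Bad redirect): agent_id=NULL, no match -> dropped
  - ticket 3 (Stale cache): agent_id=NULL, no match -> dropped
  - ticket 4 (Crash on save): agent_id=5 -> matches Olivia
  - ticket 5 (Timeout error): agent_id=3 -> matches Xander
So 2 of 5 rows are dropped.

SQL:
SELECT a.title, b.name AS agent
FROM tickets a
INNER JOIN agents b ON a.agent_id = b.id

Result:
title         | agent 
--------------+-------
Export error  | Xander
Crash on save | Olivia
Timeout error | Xander
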